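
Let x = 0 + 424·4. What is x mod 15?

424·4 = 1696.
1696 = 113·15 + 1, so 1696 mod 15 = 1.
(0 + 1) mod 15 = 1.

1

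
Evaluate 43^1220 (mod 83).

10

By repeated squaring mod 83: 43^1≡43, 43^2≡23, 43^4≡31, 43^8≡48, 43^16≡63, 43^32≡68, 43^64≡59, 43^128≡78, 43^256≡25, 43^512≡44, 43^1024≡27.
1220 = 4 + 64 + 128 + 1024, so 43^1220 ≡ 31·59·78·27 ≡ 10 (mod 83).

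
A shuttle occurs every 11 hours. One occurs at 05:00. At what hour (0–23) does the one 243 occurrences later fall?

14

243·11 = 2673.
2673 − 111·24 = 9, so 2673 ≡ 9 (mod 24).
(5 + 9) mod 24 = 14.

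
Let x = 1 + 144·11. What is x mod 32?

17

144·11 = 1584.
1584 − 49·32 = 16, so 1584 ≡ 16 (mod 32).
(1 + 16) mod 32 = 17.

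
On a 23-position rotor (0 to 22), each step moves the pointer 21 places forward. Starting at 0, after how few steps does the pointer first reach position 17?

3

The inverse of 21 mod 23 is 11 (since 21·11 = 231 ≡ 1).
So x ≡ 11·17 = 187 ≡ 3 (mod 23).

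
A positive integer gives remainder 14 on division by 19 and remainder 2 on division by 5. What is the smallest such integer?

Since 5·4 ≡ 1 (mod 19), take x = 2 + 5·((14−2)·4 mod 19) = 2 + 5·10 = 52.
Check: 52 mod 19 = 14, 52 mod 5 = 2.

52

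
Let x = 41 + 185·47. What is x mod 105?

21

185·47 = 8695.
8695 = 82·105 + 85, so 8695 mod 105 = 85.
(41 + 85) mod 105 = 21.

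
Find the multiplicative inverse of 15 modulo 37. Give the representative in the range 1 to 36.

15·5 = 75 = 2·37 + 1, so 15⁻¹ ≡ 5 (mod 37).

5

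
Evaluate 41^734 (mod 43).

21

Successive squares of 41 mod 43: 41^1≡41, 41^2≡4, 41^4≡16, 41^8≡41, 41^16≡4, 41^32≡16, 41^64≡41, 41^128≡4, 41^256≡16, 41^512≡41.
Since 734 = 2 + 4 + 8 + 16 + 64 + 128 + 512 in binary, 41^734 ≡ 4·16·41·4·41·4·41 ≡ 21 (mod 43).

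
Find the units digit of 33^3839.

Last digits of 3^n: 3, 9, 7, 1 (period 4).
3839 leaves remainder 3 on division by 4, so 33^3839 ends in 7.

7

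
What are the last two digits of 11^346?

By repeated squaring mod 100: 11^1≡11, 11^2≡21, 11^4≡41, 11^8≡81, 11^16≡61, 11^32≡21, 11^64≡41, 11^128≡81, 11^256≡61.
Since 346 = 2 + 8 + 16 + 64 + 256 in binary, 11^346 ≡ 21·81·61·41·61 ≡ 61 (mod 100).

61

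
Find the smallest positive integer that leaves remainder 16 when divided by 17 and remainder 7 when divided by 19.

254

x ≡ 16 (mod 17) gives x ∈ {16, 33, 50, 67, 84, 101, 118, 135, …}.
The first of these with x mod 19 = 7 is 254.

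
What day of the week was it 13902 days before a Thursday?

Thursday

Dividing 13902 by 7 gives quotient 1986 and remainder 0.
Thursday − 0 days → Thursday.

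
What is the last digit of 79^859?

Powers of 9 mod 10 repeat with period 2: 9, 1.
859 mod 2 = 1, so the last digit matches 9^1 = 9.

9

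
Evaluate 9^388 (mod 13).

9

By repeated squaring mod 13: 9^1≡9, 9^2≡3, 9^4≡9, 9^8≡3, 9^16≡9, 9^32≡3, 9^64≡9, 9^128≡3, 9^256≡9.
388 = 4 + 128 + 256, so 9^388 ≡ 9·3·9 ≡ 9 (mod 13).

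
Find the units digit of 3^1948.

1

The units digit of 3^n cycles with period 4: 3, 9, 7, 1, …
1948 mod 4 = 0, so the last digit matches 3^4 = 1.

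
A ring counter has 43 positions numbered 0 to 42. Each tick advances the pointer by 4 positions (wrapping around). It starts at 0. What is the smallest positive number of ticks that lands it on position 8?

2

The inverse of 4 mod 43 is 11 (since 4·11 = 44 ≡ 1).
So x ≡ 11·8 = 88 ≡ 2 (mod 43).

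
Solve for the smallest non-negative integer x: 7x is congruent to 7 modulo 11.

1

7⁻¹ ≡ 8 (mod 11) because 7·8 = 56 = 5·11 + 1.
Multiplying both sides by 8: x ≡ 8·7 = 56 ≡ 1 (mod 11).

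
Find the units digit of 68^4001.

8

Powers of 8 mod 10 repeat with period 4: 8, 4, 2, 6.
4001 leaves remainder 1 on division by 4, so 68^4001 ends in 8.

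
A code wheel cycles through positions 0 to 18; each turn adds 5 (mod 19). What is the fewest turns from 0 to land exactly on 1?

19 = 3·5 + 4
5 = 1·4 + 1
4 = 4·1 + 0
Back-substituting gives 5·4 ≡ 1 (mod 19).

4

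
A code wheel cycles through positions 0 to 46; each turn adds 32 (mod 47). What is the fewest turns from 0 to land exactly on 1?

25

47 = 1·32 + 15
32 = 2·15 + 2
15 = 7·2 + 1
2 = 2·1 + 0
Back-substituting gives 32·25 ≡ 1 (mod 47).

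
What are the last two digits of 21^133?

By repeated squaring mod 100: 21^1≡21, 21^2≡41, 21^4≡81, 21^8≡61, 21^16≡21, 21^32≡41, 21^64≡81, 21^128≡61.
Since 133 = 1 + 4 + 128 in binary, 21^133 ≡ 21·81·61 ≡ 61 (mod 100).

61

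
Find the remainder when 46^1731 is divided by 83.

34

By repeated squaring mod 83: 46^1≡46, 46^2≡41, 46^4≡21, 46^8≡26, 46^16≡12, 46^32≡61, 46^64≡69, 46^128≡30, 46^256≡70, 46^512≡3, 46^1024≡9.
Since 1731 = 1 + 2 + 64 + 128 + 512 + 1024 in binary, 46^1731 ≡ 46·41·69·30·3·9 ≡ 34 (mod 83).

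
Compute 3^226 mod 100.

29

Successive squares of 3 mod 100: 3^1≡3, 3^2≡9, 3^4≡81, 3^8≡61, 3^16≡21, 3^32≡41, 3^64≡81, 3^128≡61.
226 = 2 + 32 + 64 + 128, so 3^226 ≡ 9·41·81·61 ≡ 29 (mod 100).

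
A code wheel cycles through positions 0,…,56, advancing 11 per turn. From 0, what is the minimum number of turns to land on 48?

51

11⁻¹ ≡ 26 (mod 57) because 11·26 = 286 = 5·57 + 1.
Multiplying both sides by 26: x ≡ 26·48 = 1248 ≡ 51 (mod 57).
Check: 11·51 = 561 = 9·57 + 48.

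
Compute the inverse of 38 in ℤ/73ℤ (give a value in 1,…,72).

73 = 1·38 + 35
38 = 1·35 + 3
35 = 11·3 + 2
3 = 1·2 + 1
2 = 2·1 + 0
Back-substituting gives 38·25 ≡ 1 (mod 73).

25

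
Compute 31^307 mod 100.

Square-and-reduce mod 100: 31^1≡31, 31^2≡61, 31^4≡21, 31^8≡41, 31^16≡81, 31^32≡61, 31^64≡21, 31^128≡41, 31^256≡81.
Since 307 = 1 + 2 + 16 + 32 + 256 in binary, 31^307 ≡ 31·61·81·61·81 ≡ 11 (mod 100).

11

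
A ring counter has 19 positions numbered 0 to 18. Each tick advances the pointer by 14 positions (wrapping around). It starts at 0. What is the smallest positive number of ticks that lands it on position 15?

14⁻¹ ≡ 15 (mod 19) because 14·15 = 210 = 11·19 + 1.
Multiplying both sides by 15: x ≡ 15·15 = 225 ≡ 16 (mod 19).

16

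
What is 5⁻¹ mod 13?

13 = 2·5 + 3
5 = 1·3 + 2
3 = 1·2 + 1
2 = 2·1 + 0
Back-substituting gives 5·8 ≡ 1 (mod 13).

8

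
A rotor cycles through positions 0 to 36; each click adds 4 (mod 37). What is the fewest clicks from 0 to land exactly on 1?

28

37 = 9·4 + 1
4 = 4·1 + 0
Back-substituting gives 4·28 ≡ 1 (mod 37).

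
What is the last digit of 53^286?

9

Last digits of 3^n: 3, 9, 7, 1 (period 4).
286 mod 4 = 2, so the last digit matches 3^2 = 9.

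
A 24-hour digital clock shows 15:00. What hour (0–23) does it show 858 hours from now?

Dividing 858 by 24 gives quotient 35 and remainder 18.
(15 + 18) mod 24 = 9.

9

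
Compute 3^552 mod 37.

Successive squares of 3 mod 37: 3^1≡3, 3^2≡9, 3^4≡7, 3^8≡12, 3^16≡33, 3^32≡16, 3^64≡34, 3^128≡9, 3^256≡7, 3^512≡12.
552 = 8 + 32 + 512, so 3^552 ≡ 12·16·12 ≡ 10 (mod 37).

10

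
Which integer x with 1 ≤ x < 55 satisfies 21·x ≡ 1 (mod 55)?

21

21·21 = 441 = 8·55 + 1, so 21⁻¹ ≡ 21 (mod 55).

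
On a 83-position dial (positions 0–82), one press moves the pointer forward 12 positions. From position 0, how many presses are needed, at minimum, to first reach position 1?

7

83 = 6·12 + 11
12 = 1·11 + 1
11 = 11·1 + 0
Back-substituting gives 12·7 ≡ 1 (mod 83).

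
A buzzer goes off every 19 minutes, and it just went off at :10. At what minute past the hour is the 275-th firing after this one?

15

275·19 = 5225.
5225 mod 60 = 5 (since 87·60 = 5220).
(10 + 5) mod 60 = 15.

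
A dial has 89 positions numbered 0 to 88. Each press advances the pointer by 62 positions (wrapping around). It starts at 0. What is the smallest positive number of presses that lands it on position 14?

62⁻¹ ≡ 56 (mod 89) because 62·56 = 3472 = 39·89 + 1.
Multiplying both sides by 56: x ≡ 56·14 = 784 ≡ 72 (mod 89).

72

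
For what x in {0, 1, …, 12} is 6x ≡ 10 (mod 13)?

6⁻¹ ≡ 11 (mod 13) because 6·11 = 66 = 5·13 + 1.
So x ≡ 11·10 = 110 ≡ 6 (mod 13).

6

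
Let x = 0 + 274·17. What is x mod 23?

274·17 = 4658.
Dividing 4658 by 23 gives quotient 202 and remainder 12.
(0 + 12) mod 23 = 12.

12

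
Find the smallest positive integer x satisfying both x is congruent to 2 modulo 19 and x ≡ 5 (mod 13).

x ≡ 5 (mod 13) gives x ∈ {5, 18, 31, 44, 57, 70, 83, 96, …}.
The first of these with x mod 19 = 2 is 135.

135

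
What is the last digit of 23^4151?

7

The units digit of 23^n cycles with period 4: 3, 9, 7, 1, …
4151 leaves remainder 3 on division by 4, so 23^4151 ends in 7.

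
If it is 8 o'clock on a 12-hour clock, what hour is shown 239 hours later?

7

239 mod 12 = 11 (since 19·12 = 228).
8 + 11 → 7 on a 12-hour dial.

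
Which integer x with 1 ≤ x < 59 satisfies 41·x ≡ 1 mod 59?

59 = 1·41 + 18
41 = 2·18 + 5
18 = 3·5 + 3
5 = 1·3 + 2
3 = 1·2 + 1
2 = 2·1 + 0
Back-substituting gives 41·36 ≡ 1 (mod 59).

36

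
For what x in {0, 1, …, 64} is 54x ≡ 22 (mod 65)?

63

54⁻¹ ≡ 59 (mod 65) because 54·59 = 3186 = 49·65 + 1.
So x ≡ 59·22 = 1298 ≡ 63 (mod 65).
Check: 54·63 = 3402 = 52·65 + 22.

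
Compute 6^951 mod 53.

17

Square-and-reduce mod 53: 6^1≡6, 6^2≡36, 6^4≡24, 6^8≡46, 6^16≡49, 6^32≡16, 6^64≡44, 6^128≡28, 6^256≡42, 6^512≡15.
951 = 1 + 2 + 4 + 16 + 32 + 128 + 256 + 512, so 6^951 ≡ 6·36·24·49·16·28·42·15 ≡ 17 (mod 53).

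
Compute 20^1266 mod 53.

40

Square-and-reduce mod 53: 20^1≡20, 20^2≡29, 20^4≡46, 20^8≡49, 20^16≡16, 20^32≡44, 20^64≡28, 20^128≡42, 20^256≡15, 20^512≡13, 20^1024≡10.
Since 1266 = 2 + 16 + 32 + 64 + 128 + 1024 in binary, 20^1266 ≡ 29·16·44·28·42·10 ≡ 40 (mod 53).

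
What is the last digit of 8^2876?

6

Last digits of 8^n: 8, 4, 2, 6 (period 4).
2876 mod 4 = 0, so the last digit matches 8^4 = 6.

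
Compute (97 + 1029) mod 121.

37

1029 − 8·121 = 61, so 1029 ≡ 61 (mod 121).
(97 + 61) mod 121 = 37.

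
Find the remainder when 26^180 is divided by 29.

16

Successive squares of 26 mod 29: 26^1≡26, 26^2≡9, 26^4≡23, 26^8≡7, 26^16≡20, 26^32≡23, 26^64≡7, 26^128≡20.
180 = 4 + 16 + 32 + 128, so 26^180 ≡ 23·20·23·20 ≡ 16 (mod 29).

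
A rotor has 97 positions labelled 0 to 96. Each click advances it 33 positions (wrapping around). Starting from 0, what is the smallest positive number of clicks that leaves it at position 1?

33·50 = 1650 = 17·97 + 1, so 33⁻¹ ≡ 50 (mod 97).

50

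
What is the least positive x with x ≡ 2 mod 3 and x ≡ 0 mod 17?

17

x ≡ 2 (mod 3) gives x ∈ {2, 5, 8, 11, 14, 17}.
The first of these with x mod 17 = 0 is 17.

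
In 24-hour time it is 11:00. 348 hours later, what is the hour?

Dividing 348 by 24 gives quotient 14 and remainder 12.
(11 + 12) mod 24 = 23.

23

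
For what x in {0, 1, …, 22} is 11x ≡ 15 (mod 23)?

16

The inverse of 11 mod 23 is 21 (since 11·21 = 231 ≡ 1).
So x ≡ 21·15 = 315 ≡ 16 (mod 23).
Check: 11·16 = 176 = 7·23 + 15.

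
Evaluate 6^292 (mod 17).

4

By repeated squaring mod 17: 6^1≡6, 6^2≡2, 6^4≡4, 6^8≡16, 6^16≡1, 6^32≡1, 6^64≡1, 6^128≡1, 6^256≡1.
Since 292 = 4 + 32 + 256 in binary, 6^292 ≡ 4·1·1 ≡ 4 (mod 17).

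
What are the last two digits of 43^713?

By repeated squaring mod 100: 43^1≡43, 43^2≡49, 43^4≡1, 43^8≡1, 43^16≡1, 43^32≡1, 43^64≡1, 43^128≡1, 43^256≡1, 43^512≡1.
713 = 1 + 8 + 64 + 128 + 512, so 43^713 ≡ 43·1·1·1·1 ≡ 43 (mod 100).

43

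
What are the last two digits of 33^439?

97

Successive squares of 33 mod 100: 33^1≡33, 33^2≡89, 33^4≡21, 33^8≡41, 33^16≡81, 33^32≡61, 33^64≡21, 33^128≡41, 33^256≡81.
Since 439 = 1 + 2 + 4 + 16 + 32 + 128 + 256 in binary, 33^439 ≡ 33·89·21·81·61·41·81 ≡ 97 (mod 100).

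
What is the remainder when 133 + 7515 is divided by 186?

22

7515 mod 186 = 75 (since 40·186 = 7440).
(133 + 75) mod 186 = 22.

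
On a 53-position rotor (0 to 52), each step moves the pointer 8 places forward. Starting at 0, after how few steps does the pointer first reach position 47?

The inverse of 8 mod 53 is 20 (since 8·20 = 160 ≡ 1).
Multiplying both sides by 20: x ≡ 20·47 = 940 ≡ 39 (mod 53).
Check: 8·39 = 312 = 5·53 + 47.

39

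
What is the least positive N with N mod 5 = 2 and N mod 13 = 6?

32

x ≡ 2 (mod 5) gives x ∈ {2, 7, 12, 17, 22, 27, 32}.
The first of these with x mod 13 = 6 is 32.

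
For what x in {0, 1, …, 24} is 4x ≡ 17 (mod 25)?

23

4⁻¹ ≡ 19 (mod 25) because 4·19 = 76 = 3·25 + 1.
So x ≡ 19·17 = 323 ≡ 23 (mod 25).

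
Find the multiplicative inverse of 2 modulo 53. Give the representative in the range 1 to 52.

27

53 = 26·2 + 1
2 = 2·1 + 0
Back-substituting gives 2·27 ≡ 1 (mod 53).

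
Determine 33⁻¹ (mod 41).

41 = 1·33 + 8
33 = 4·8 + 1
8 = 8·1 + 0
Back-substituting gives 33·5 ≡ 1 (mod 41).

5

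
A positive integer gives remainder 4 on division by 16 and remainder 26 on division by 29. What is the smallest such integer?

84

x ≡ 4 (mod 16) gives x ∈ {4, 20, 36, 52, 68, 84}.
The first of these with x mod 29 = 26 is 84.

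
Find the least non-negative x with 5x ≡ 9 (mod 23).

The inverse of 5 mod 23 is 14 (since 5·14 = 70 ≡ 1).
Multiplying both sides by 14: x ≡ 14·9 = 126 ≡ 11 (mod 23).

11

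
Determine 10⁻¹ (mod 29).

29 = 2·10 + 9
10 = 1·9 + 1
9 = 9·1 + 0
Back-substituting gives 10·3 ≡ 1 (mod 29).

3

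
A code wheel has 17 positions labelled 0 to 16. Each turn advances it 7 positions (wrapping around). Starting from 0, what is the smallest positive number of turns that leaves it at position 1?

7·5 = 35 = 2·17 + 1, so 7⁻¹ ≡ 5 (mod 17).

5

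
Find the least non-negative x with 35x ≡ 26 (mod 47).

37

35⁻¹ ≡ 43 (mod 47) because 35·43 = 1505 = 32·47 + 1.
Multiplying both sides by 43: x ≡ 43·26 = 1118 ≡ 37 (mod 47).
Check: 35·37 = 1295 = 27·47 + 26.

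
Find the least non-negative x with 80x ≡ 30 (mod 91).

80

The inverse of 80 mod 91 is 33 (since 80·33 = 2640 ≡ 1).
So x ≡ 33·30 = 990 ≡ 80 (mod 91).
Check: 80·80 = 6400 = 70·91 + 30.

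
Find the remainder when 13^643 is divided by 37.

18

Square-and-reduce mod 37: 13^1≡13, 13^2≡21, 13^4≡34, 13^8≡9, 13^16≡7, 13^32≡12, 13^64≡33, 13^128≡16, 13^256≡34, 13^512≡9.
643 = 1 + 2 + 128 + 512, so 13^643 ≡ 13·21·16·9 ≡ 18 (mod 37).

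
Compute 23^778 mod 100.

Square-and-reduce mod 100: 23^1≡23, 23^2≡29, 23^4≡41, 23^8≡81, 23^16≡61, 23^32≡21, 23^64≡41, 23^128≡81, 23^256≡61, 23^512≡21.
Since 778 = 2 + 8 + 256 + 512 in binary, 23^778 ≡ 29·81·61·21 ≡ 69 (mod 100).

69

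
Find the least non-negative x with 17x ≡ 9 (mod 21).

3

The inverse of 17 mod 21 is 5 (since 17·5 = 85 ≡ 1).
So x ≡ 5·9 = 45 ≡ 3 (mod 21).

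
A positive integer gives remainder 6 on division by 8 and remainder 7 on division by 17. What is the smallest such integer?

x ≡ 6 (mod 8) gives x ∈ {6, 14, 22, 30, 38, 46, 54, 62, …}.
The first of these with x mod 17 = 7 is 126.

126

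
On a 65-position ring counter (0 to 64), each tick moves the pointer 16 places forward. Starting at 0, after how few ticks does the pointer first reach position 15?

5

The inverse of 16 mod 65 is 61 (since 16·61 = 976 ≡ 1).
Multiplying both sides by 61: x ≡ 61·15 = 915 ≡ 5 (mod 65).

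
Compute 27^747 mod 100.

3

By repeated squaring mod 100: 27^1≡27, 27^2≡29, 27^4≡41, 27^8≡81, 27^16≡61, 27^32≡21, 27^64≡41, 27^128≡81, 27^256≡61, 27^512≡21.
747 = 1 + 2 + 8 + 32 + 64 + 128 + 512, so 27^747 ≡ 27·29·81·21·41·81·21 ≡ 3 (mod 100).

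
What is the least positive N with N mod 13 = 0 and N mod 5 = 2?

52

x ≡ 2 (mod 5) gives x ∈ {2, 7, 12, 17, 22, 27, 32, 37, …}.
The first of these with x mod 13 = 0 is 52.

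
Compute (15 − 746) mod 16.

5

746 mod 16 = 10 (since 46·16 = 736).
(15 − 10) mod 16 = 5.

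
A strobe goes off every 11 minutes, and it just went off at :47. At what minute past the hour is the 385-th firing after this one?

22

385·11 = 4235.
4235 − 70·60 = 35, so 4235 ≡ 35 (mod 60).
(47 + 35) mod 60 = 22.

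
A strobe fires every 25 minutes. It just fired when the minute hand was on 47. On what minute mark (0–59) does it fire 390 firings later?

390·25 = 9750.
Dividing 9750 by 60 gives quotient 162 and remainder 30.
(47 + 30) mod 60 = 17.

17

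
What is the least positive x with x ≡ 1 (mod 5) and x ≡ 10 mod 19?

x ≡ 1 (mod 5) gives x ∈ {1, 6, 11, 16, 21, 26, 31, 36, …}.
The first of these with x mod 19 = 10 is 86.

86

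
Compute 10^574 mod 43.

6

Successive squares of 10 mod 43: 10^1≡10, 10^2≡14, 10^4≡24, 10^8≡17, 10^16≡31, 10^32≡15, 10^64≡10, 10^128≡14, 10^256≡24, 10^512≡17.
Since 574 = 2 + 4 + 8 + 16 + 32 + 512 in binary, 10^574 ≡ 14·24·17·31·15·17 ≡ 6 (mod 43).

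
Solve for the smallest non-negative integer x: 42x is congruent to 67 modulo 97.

42⁻¹ ≡ 67 (mod 97) because 42·67 = 2814 = 29·97 + 1.
So x ≡ 67·67 = 4489 ≡ 27 (mod 97).

27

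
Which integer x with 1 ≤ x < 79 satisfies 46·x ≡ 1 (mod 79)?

67

79 = 1·46 + 33
46 = 1·33 + 13
33 = 2·13 + 7
13 = 1·7 + 6
7 = 1·6 + 1
6 = 6·1 + 0
Back-substituting gives 46·67 ≡ 1 (mod 79).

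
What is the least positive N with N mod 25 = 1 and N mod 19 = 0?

76

Since 19·4 ≡ 1 (mod 25), take x = 0 + 19·((1−0)·4 mod 25) = 0 + 19·4 = 76.
Check: 76 mod 25 = 1, 76 mod 19 = 0.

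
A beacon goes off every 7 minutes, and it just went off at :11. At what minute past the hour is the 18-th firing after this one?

17

18·7 = 126.
Dividing 126 by 60 gives quotient 2 and remainder 6.
(11 + 6) mod 60 = 17.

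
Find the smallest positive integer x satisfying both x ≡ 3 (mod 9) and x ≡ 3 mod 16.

Since 16·4 ≡ 1 (mod 9), take x = 3 + 16·((3−3)·4 mod 9) = 3 + 16·0 = 3.
Check: 3 mod 9 = 3, 3 mod 16 = 3.

3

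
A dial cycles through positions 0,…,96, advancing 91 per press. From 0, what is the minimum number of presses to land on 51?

The inverse of 91 mod 97 is 16 (since 91·16 = 1456 ≡ 1).
Multiplying both sides by 16: x ≡ 16·51 = 816 ≡ 40 (mod 97).
Check: 91·40 = 3640 = 37·97 + 51.

40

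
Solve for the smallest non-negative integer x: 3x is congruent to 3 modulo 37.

3⁻¹ ≡ 25 (mod 37) because 3·25 = 75 = 2·37 + 1.
Multiplying both sides by 25: x ≡ 25·3 = 75 ≡ 1 (mod 37).
Check: 3·1 = 3 = 0·37 + 3.

1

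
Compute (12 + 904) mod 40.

36

904 − 22·40 = 24, so 904 ≡ 24 (mod 40).
(12 + 24) mod 40 = 36.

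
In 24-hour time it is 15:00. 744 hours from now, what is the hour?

15

744 = 31·24 + 0, so 744 mod 24 = 0.
(15 + 0) mod 24 = 15.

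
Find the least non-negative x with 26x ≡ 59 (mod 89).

81

26⁻¹ ≡ 24 (mod 89) because 26·24 = 624 = 7·89 + 1.
So x ≡ 24·59 = 1416 ≡ 81 (mod 89).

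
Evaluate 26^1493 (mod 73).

60

By repeated squaring mod 73: 26^1≡26, 26^2≡19, 26^4≡69, 26^8≡16, 26^16≡37, 26^32≡55, 26^64≡32, 26^128≡2, 26^256≡4, 26^512≡16, 26^1024≡37.
1493 = 1 + 4 + 16 + 64 + 128 + 256 + 1024, so 26^1493 ≡ 26·69·37·32·2·4·37 ≡ 60 (mod 73).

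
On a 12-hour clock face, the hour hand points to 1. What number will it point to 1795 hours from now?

1795 = 149·12 + 7, so 1795 mod 12 = 7.
1 + 7 → 8 on a 12-hour dial.

8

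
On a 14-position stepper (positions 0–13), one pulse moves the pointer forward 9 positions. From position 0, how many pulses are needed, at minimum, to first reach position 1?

9·11 = 99 = 7·14 + 1, so 9⁻¹ ≡ 11 (mod 14).

11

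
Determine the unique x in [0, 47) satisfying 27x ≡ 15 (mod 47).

11

The inverse of 27 mod 47 is 7 (since 27·7 = 189 ≡ 1).
So x ≡ 7·15 = 105 ≡ 11 (mod 47).
Check: 27·11 = 297 = 6·47 + 15.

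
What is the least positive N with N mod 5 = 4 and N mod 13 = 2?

Since 13·2 ≡ 1 (mod 5), take x = 2 + 13·((4−2)·2 mod 5) = 2 + 13·4 = 54.
Check: 54 mod 5 = 4, 54 mod 13 = 2.

54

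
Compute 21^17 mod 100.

41

By repeated squaring mod 100: 21^1≡21, 21^2≡41, 21^4≡81, 21^8≡61, 21^16≡21.
17 = 1 + 16, so 21^17 ≡ 21·21 ≡ 41 (mod 100).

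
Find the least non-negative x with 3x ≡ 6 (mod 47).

2

The inverse of 3 mod 47 is 16 (since 3·16 = 48 ≡ 1).
Multiplying both sides by 16: x ≡ 16·6 = 96 ≡ 2 (mod 47).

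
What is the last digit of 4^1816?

6

The units digit of 4^n cycles with period 2: 4, 6, …
1816 mod 2 = 0, so the last digit matches 4^2 = 6.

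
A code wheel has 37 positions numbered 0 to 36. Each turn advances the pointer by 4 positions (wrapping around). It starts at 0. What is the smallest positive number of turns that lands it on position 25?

34

4⁻¹ ≡ 28 (mod 37) because 4·28 = 112 = 3·37 + 1.
Multiplying both sides by 28: x ≡ 28·25 = 700 ≡ 34 (mod 37).
Check: 4·34 = 136 = 3·37 + 25.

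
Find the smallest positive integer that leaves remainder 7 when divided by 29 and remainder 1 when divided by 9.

x ≡ 1 (mod 9) gives x ∈ {1, 10, 19, 28, 37, 46, 55, 64, …}.
The first of these with x mod 29 = 7 is 181.

181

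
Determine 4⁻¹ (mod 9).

4·7 = 28 = 3·9 + 1, so 4⁻¹ ≡ 7 (mod 9).

7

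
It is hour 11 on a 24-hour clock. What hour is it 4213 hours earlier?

22

Dividing 4213 by 24 gives quotient 175 and remainder 13.
(11 − 13) mod 24 = 22.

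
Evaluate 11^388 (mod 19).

Successive squares of 11 mod 19: 11^1≡11, 11^2≡7, 11^4≡11, 11^8≡7, 11^16≡11, 11^32≡7, 11^64≡11, 11^128≡7, 11^256≡11.
Since 388 = 4 + 128 + 256 in binary, 11^388 ≡ 11·7·11 ≡ 11 (mod 19).

11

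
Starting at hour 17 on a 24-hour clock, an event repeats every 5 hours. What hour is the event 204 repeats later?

204·5 = 1020.
Dividing 1020 by 24 gives quotient 42 and remainder 12.
(17 + 12) mod 24 = 5.

5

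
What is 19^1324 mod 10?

1

Powers of 9 mod 10 repeat with period 2: 9, 1.
1324 leaves remainder 0 on division by 2, so 19^1324 ends in 1.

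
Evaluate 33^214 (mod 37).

Successive squares of 33 mod 37: 33^1≡33, 33^2≡16, 33^4≡34, 33^8≡9, 33^16≡7, 33^32≡12, 33^64≡33, 33^128≡16.
214 = 2 + 4 + 16 + 64 + 128, so 33^214 ≡ 16·34·7·33·16 ≡ 7 (mod 37).

7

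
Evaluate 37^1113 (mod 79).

12

Successive squares of 37 mod 79: 37^1≡37, 37^2≡26, 37^4≡44, 37^8≡40, 37^16≡20, 37^32≡5, 37^64≡25, 37^128≡72, 37^256≡49, 37^512≡31, 37^1024≡13.
Since 1113 = 1 + 8 + 16 + 64 + 1024 in binary, 37^1113 ≡ 37·40·20·25·13 ≡ 12 (mod 79).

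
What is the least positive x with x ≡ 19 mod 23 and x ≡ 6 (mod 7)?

Since 7·10 ≡ 1 (mod 23), take x = 6 + 7·((19−6)·10 mod 23) = 6 + 7·15 = 111.
Check: 111 mod 23 = 19, 111 mod 7 = 6.

111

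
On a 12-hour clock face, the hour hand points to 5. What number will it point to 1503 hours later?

1503 − 125·12 = 3, so 1503 ≡ 3 (mod 12).
5 + 3 → 8 on a 12-hour dial.

8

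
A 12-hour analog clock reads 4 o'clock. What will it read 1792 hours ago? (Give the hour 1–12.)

Dividing 1792 by 12 gives quotient 149 and remainder 4.
4 − 4 → 12 on a 12-hour dial.

12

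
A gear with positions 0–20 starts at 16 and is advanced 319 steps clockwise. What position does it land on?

20

Dividing 319 by 21 gives quotient 15 and remainder 4.
(16 + 4) mod 21 = 20.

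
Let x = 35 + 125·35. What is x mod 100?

125·35 = 4375.
4375 = 43·100 + 75, so 4375 mod 100 = 75.
(35 + 75) mod 100 = 10.

10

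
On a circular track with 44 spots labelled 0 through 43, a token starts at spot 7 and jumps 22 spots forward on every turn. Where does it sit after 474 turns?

7

474·22 = 10428.
10428 = 237·44 + 0, so 10428 mod 44 = 0.
(7 + 0) mod 44 = 7.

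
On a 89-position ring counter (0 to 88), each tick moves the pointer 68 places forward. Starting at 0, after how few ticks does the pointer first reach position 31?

68⁻¹ ≡ 72 (mod 89) because 68·72 = 4896 = 55·89 + 1.
So x ≡ 72·31 = 2232 ≡ 7 (mod 89).

7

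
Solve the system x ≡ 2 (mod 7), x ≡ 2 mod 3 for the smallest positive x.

Since 3·5 ≡ 1 (mod 7), take x = 2 + 3·((2−2)·5 mod 7) = 2 + 3·0 = 2.
Check: 2 mod 7 = 2, 2 mod 3 = 2.

2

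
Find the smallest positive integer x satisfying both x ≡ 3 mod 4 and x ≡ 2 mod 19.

x ≡ 3 (mod 4) gives x ∈ {3, 7, 11, 15, 19, 23, 27, 31, …}.
The first of these with x mod 19 = 2 is 59.

59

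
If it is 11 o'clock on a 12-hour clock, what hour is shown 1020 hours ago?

1020 − 85·12 = 0, so 1020 ≡ 0 (mod 12).
11 − 0 → 11 on a 12-hour dial.

11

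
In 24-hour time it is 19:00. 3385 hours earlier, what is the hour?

18

3385 mod 24 = 1 (since 141·24 = 3384).
(19 − 1) mod 24 = 18.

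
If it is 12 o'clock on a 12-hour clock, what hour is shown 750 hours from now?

6

750 mod 12 = 6 (since 62·12 = 744).
12 + 6 → 6 on a 12-hour dial.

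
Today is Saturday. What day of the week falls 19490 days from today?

19490 − 2784·7 = 2, so 19490 ≡ 2 (mod 7).
Saturday + 2 days → Monday.

Monday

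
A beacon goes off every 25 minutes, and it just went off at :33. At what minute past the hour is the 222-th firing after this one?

222·25 = 5550.
5550 mod 60 = 30 (since 92·60 = 5520).
(33 + 30) mod 60 = 3.

3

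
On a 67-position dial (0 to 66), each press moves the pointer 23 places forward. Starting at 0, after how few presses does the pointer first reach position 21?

23⁻¹ ≡ 35 (mod 67) because 23·35 = 805 = 12·67 + 1.
Multiplying both sides by 35: x ≡ 35·21 = 735 ≡ 65 (mod 67).

65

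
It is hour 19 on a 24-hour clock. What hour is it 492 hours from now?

492 − 20·24 = 12, so 492 ≡ 12 (mod 24).
(19 + 12) mod 24 = 7.

7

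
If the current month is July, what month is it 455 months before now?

August

455 − 37·12 = 11, so 455 ≡ 11 (mod 12).
July − 11 months → August.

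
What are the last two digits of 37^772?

Square-and-reduce mod 100: 37^1≡37, 37^2≡69, 37^4≡61, 37^8≡21, 37^16≡41, 37^32≡81, 37^64≡61, 37^128≡21, 37^256≡41, 37^512≡81.
Since 772 = 4 + 256 + 512 in binary, 37^772 ≡ 61·41·81 ≡ 81 (mod 100).

81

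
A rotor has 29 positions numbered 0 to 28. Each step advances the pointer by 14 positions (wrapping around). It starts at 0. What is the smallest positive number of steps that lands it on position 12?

5

14⁻¹ ≡ 27 (mod 29) because 14·27 = 378 = 13·29 + 1.
Multiplying both sides by 27: x ≡ 27·12 = 324 ≡ 5 (mod 29).
Check: 14·5 = 70 = 2·29 + 12.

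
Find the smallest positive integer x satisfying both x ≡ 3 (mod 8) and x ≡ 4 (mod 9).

x ≡ 3 (mod 8) gives x ∈ {3, 11, 19, 27, 35, 43, 51, 59, …}.
The first of these with x mod 9 = 4 is 67.

67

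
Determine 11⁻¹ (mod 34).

31

34 = 3·11 + 1
11 = 11·1 + 0
Back-substituting gives 11·31 ≡ 1 (mod 34).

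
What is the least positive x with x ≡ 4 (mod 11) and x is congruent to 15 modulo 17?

15

x ≡ 4 (mod 11) gives x ∈ {4, 15}.
The first of these with x mod 17 = 15 is 15.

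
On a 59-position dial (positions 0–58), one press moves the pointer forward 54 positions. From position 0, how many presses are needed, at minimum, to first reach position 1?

54·47 = 2538 = 43·59 + 1, so 54⁻¹ ≡ 47 (mod 59).

47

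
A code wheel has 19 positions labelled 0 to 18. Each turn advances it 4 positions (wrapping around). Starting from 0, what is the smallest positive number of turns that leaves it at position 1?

5

4·5 = 20 = 1·19 + 1, so 4⁻¹ ≡ 5 (mod 19).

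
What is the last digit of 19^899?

9

The units digit of 19^n cycles with period 2: 9, 1, …
899 mod 2 = 1, so the last digit matches 9^1 = 9.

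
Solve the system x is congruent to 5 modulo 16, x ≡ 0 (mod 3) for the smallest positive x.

21

x ≡ 0 (mod 3) gives x ∈ {0, 3, 6, 9, 12, 15, 18, 21}.
The first of these with x mod 16 = 5 is 21.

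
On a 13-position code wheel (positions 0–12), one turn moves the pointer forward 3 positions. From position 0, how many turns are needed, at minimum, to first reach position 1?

13 = 4·3 + 1
3 = 3·1 + 0
Back-substituting gives 3·9 ≡ 1 (mod 13).

9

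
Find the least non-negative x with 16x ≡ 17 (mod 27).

23

16⁻¹ ≡ 22 (mod 27) because 16·22 = 352 = 13·27 + 1.
Multiplying both sides by 22: x ≡ 22·17 = 374 ≡ 23 (mod 27).
Check: 16·23 = 368 = 13·27 + 17.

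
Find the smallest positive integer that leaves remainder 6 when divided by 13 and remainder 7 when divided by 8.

Since 8·5 ≡ 1 (mod 13), take x = 7 + 8·((6−7)·5 mod 13) = 7 + 8·8 = 71.
Check: 71 mod 13 = 6, 71 mod 8 = 7.

71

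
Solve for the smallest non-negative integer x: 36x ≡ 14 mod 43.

The inverse of 36 mod 43 is 6 (since 36·6 = 216 ≡ 1).
So x ≡ 6·14 = 84 ≡ 41 (mod 43).
Check: 36·41 = 1476 = 34·43 + 14.

41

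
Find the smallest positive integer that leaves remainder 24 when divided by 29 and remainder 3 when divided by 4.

111

Since 4·22 ≡ 1 (mod 29), take x = 3 + 4·((24−3)·22 mod 29) = 3 + 4·27 = 111.
Check: 111 mod 29 = 24, 111 mod 4 = 3.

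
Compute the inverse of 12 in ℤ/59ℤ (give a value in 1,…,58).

5

12·5 = 60 = 1·59 + 1, so 12⁻¹ ≡ 5 (mod 59).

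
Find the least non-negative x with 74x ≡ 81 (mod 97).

The inverse of 74 mod 97 is 59 (since 74·59 = 4366 ≡ 1).
So x ≡ 59·81 = 4779 ≡ 26 (mod 97).

26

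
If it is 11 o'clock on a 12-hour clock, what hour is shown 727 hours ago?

4

727 = 60·12 + 7, so 727 mod 12 = 7.
11 − 7 → 4 on a 12-hour dial.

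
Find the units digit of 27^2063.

3

Last digits of 7^n: 7, 9, 3, 1 (period 4).
2063 leaves remainder 3 on division by 4, so 27^2063 ends in 3.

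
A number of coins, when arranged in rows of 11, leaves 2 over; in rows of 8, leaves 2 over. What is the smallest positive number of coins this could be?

x ≡ 2 (mod 8) gives x ∈ {2}.
The first of these with x mod 11 = 2 is 2.

2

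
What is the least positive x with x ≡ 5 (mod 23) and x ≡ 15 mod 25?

x ≡ 5 (mod 23) gives x ∈ {5, 28, 51, 74, 97, 120, 143, 166, …}.
The first of these with x mod 25 = 15 is 465.

465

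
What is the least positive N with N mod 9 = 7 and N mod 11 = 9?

x ≡ 7 (mod 9) gives x ∈ {7, 16, 25, 34, 43, 52, 61, 70, …}.
The first of these with x mod 11 = 9 is 97.

97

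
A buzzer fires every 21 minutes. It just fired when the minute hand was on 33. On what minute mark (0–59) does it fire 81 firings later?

54

81·21 = 1701.
Dividing 1701 by 60 gives quotient 28 and remainder 21.
(33 + 21) mod 60 = 54.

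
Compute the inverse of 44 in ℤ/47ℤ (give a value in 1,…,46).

44·31 = 1364 = 29·47 + 1, so 44⁻¹ ≡ 31 (mod 47).

31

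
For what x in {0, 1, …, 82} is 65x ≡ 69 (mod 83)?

The inverse of 65 mod 83 is 23 (since 65·23 = 1495 ≡ 1).
So x ≡ 23·69 = 1587 ≡ 10 (mod 83).
Check: 65·10 = 650 = 7·83 + 69.

10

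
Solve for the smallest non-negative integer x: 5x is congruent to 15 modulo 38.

3

5⁻¹ ≡ 23 (mod 38) because 5·23 = 115 = 3·38 + 1.
So x ≡ 23·15 = 345 ≡ 3 (mod 38).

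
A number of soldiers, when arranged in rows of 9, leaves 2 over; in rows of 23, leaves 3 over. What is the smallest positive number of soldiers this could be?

164

x ≡ 2 (mod 9) gives x ∈ {2, 11, 20, 29, 38, 47, 56, 65, …}.
The first of these with x mod 23 = 3 is 164.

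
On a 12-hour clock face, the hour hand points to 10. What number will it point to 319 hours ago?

3

Dividing 319 by 12 gives quotient 26 and remainder 7.
10 − 7 → 3 on a 12-hour dial.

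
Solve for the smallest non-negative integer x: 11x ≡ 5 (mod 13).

The inverse of 11 mod 13 is 6 (since 11·6 = 66 ≡ 1).
So x ≡ 6·5 = 30 ≡ 4 (mod 13).

4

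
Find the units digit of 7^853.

The units digit of 7^n cycles with period 4: 7, 9, 3, 1, …
853 mod 4 = 1, so the last digit matches 7^1 = 7.

7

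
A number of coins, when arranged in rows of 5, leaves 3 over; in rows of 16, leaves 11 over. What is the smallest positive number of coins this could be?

43

x ≡ 3 (mod 5) gives x ∈ {3, 8, 13, 18, 23, 28, 33, 38, …}.
The first of these with x mod 16 = 11 is 43.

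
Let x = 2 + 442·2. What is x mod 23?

12

442·2 = 884.
Dividing 884 by 23 gives quotient 38 and remainder 10.
(2 + 10) mod 23 = 12.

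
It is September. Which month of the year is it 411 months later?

411 mod 12 = 3 (since 34·12 = 408).
September + 3 months → December.

December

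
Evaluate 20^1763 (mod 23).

19

By repeated squaring mod 23: 20^1≡20, 20^2≡9, 20^4≡12, 20^8≡6, 20^16≡13, 20^32≡8, 20^64≡18, 20^128≡2, 20^256≡4, 20^512≡16, 20^1024≡3.
1763 = 1 + 2 + 32 + 64 + 128 + 512 + 1024, so 20^1763 ≡ 20·9·8·18·2·16·3 ≡ 19 (mod 23).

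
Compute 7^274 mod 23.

13

By repeated squaring mod 23: 7^1≡7, 7^2≡3, 7^4≡9, 7^8≡12, 7^16≡6, 7^32≡13, 7^64≡8, 7^128≡18, 7^256≡2.
Since 274 = 2 + 16 + 256 in binary, 7^274 ≡ 3·6·2 ≡ 13 (mod 23).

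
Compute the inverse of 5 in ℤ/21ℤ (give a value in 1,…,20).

17

5·17 = 85 = 4·21 + 1, so 5⁻¹ ≡ 17 (mod 21).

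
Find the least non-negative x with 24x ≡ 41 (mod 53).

26

The inverse of 24 mod 53 is 42 (since 24·42 = 1008 ≡ 1).
So x ≡ 42·41 = 1722 ≡ 26 (mod 53).
Check: 24·26 = 624 = 11·53 + 41.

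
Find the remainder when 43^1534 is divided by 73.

Square-and-reduce mod 73: 43^1≡43, 43^2≡24, 43^4≡65, 43^8≡64, 43^16≡8, 43^32≡64, 43^64≡8, 43^128≡64, 43^256≡8, 43^512≡64, 43^1024≡8.
1534 = 2 + 4 + 8 + 16 + 32 + 64 + 128 + 256 + 1024, so 43^1534 ≡ 24·65·64·8·64·8·64·8·8 ≡ 70 (mod 73).

70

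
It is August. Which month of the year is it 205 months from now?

September

205 mod 12 = 1 (since 17·12 = 204).
August + 1 month → September.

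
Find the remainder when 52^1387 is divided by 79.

By repeated squaring mod 79: 52^1≡52, 52^2≡18, 52^4≡8, 52^8≡64, 52^16≡67, 52^32≡65, 52^64≡38, 52^128≡22, 52^256≡10, 52^512≡21, 52^1024≡46.
Since 1387 = 1 + 2 + 8 + 32 + 64 + 256 + 1024 in binary, 52^1387 ≡ 52·18·64·65·38·10·46 ≡ 10 (mod 79).

10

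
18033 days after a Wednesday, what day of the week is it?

18033 = 2576·7 + 1, so 18033 mod 7 = 1.
Wednesday + 1 day → Thursday.

Thursday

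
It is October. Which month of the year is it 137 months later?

Dividing 137 by 12 gives quotient 11 and remainder 5.
October + 5 months → March.

March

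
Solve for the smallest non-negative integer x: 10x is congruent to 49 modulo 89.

85

The inverse of 10 mod 89 is 9 (since 10·9 = 90 ≡ 1).
Multiplying both sides by 9: x ≡ 9·49 = 441 ≡ 85 (mod 89).
Check: 10·85 = 850 = 9·89 + 49.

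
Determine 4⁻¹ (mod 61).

61 = 15·4 + 1
4 = 4·1 + 0
Back-substituting gives 4·46 ≡ 1 (mod 61).

46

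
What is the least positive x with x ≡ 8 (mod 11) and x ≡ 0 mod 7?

63

x ≡ 0 (mod 7) gives x ∈ {0, 7, 14, 21, 28, 35, 42, 49, …}.
The first of these with x mod 11 = 8 is 63.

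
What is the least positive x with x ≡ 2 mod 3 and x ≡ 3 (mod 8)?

Since 8·2 ≡ 1 (mod 3), take x = 3 + 8·((2−3)·2 mod 3) = 3 + 8·1 = 11.
Check: 11 mod 3 = 2, 11 mod 8 = 3.

11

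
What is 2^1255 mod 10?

8

The units digit of 2^n cycles with period 4: 2, 4, 8, 6, …
1255 leaves remainder 3 on division by 4, so 2^1255 ends in 8.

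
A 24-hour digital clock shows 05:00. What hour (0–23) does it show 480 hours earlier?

5

Dividing 480 by 24 gives quotient 20 and remainder 0.
(5 − 0) mod 24 = 5.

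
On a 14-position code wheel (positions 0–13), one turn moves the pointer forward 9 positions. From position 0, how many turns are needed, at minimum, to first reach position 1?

14 = 1·9 + 5
9 = 1·5 + 4
5 = 1·4 + 1
4 = 4·1 + 0
Back-substituting gives 9·11 ≡ 1 (mod 14).

11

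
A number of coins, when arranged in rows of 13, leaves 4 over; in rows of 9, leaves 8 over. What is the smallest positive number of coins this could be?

x ≡ 8 (mod 9) gives x ∈ {8, 17}.
The first of these with x mod 13 = 4 is 17.

17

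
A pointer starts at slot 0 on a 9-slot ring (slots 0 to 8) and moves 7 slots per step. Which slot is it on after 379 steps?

379·7 = 2653.
Dividing 2653 by 9 gives quotient 294 and remainder 7.
(0 + 7) mod 9 = 7.

7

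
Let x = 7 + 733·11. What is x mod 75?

45

733·11 = 8063.
8063 = 107·75 + 38, so 8063 mod 75 = 38.
(7 + 38) mod 75 = 45.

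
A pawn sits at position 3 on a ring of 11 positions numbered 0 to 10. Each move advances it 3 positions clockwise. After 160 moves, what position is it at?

160·3 = 480.
480 − 43·11 = 7, so 480 ≡ 7 (mod 11).
(3 + 7) mod 11 = 10.

10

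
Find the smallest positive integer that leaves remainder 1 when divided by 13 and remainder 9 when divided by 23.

x ≡ 1 (mod 13) gives x ∈ {1, 14, 27, 40, 53, 66, 79, 92, …}.
The first of these with x mod 23 = 9 is 170.

170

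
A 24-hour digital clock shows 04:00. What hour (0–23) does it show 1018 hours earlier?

18

Dividing 1018 by 24 gives quotient 42 and remainder 10.
(4 − 10) mod 24 = 18.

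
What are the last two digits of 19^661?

19

Square-and-reduce mod 100: 19^1≡19, 19^2≡61, 19^4≡21, 19^8≡41, 19^16≡81, 19^32≡61, 19^64≡21, 19^128≡41, 19^256≡81, 19^512≡61.
661 = 1 + 4 + 16 + 128 + 512, so 19^661 ≡ 19·21·81·41·61 ≡ 19 (mod 100).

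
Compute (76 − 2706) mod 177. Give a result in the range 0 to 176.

25

2706 − 15·177 = 51, so 2706 ≡ 51 (mod 177).
(76 − 51) mod 177 = 25.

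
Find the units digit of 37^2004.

1

Last digits of 7^n: 7, 9, 3, 1 (period 4).
2004 leaves remainder 0 on division by 4, so 37^2004 ends in 1.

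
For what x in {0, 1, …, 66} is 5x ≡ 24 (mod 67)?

45

The inverse of 5 mod 67 is 27 (since 5·27 = 135 ≡ 1).
Multiplying both sides by 27: x ≡ 27·24 = 648 ≡ 45 (mod 67).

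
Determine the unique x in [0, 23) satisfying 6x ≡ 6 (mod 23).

The inverse of 6 mod 23 is 4 (since 6·4 = 24 ≡ 1).
Multiplying both sides by 4: x ≡ 4·6 = 24 ≡ 1 (mod 23).

1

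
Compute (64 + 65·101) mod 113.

75

65·101 = 6565.
6565 − 58·113 = 11, so 6565 ≡ 11 (mod 113).
(64 + 11) mod 113 = 75.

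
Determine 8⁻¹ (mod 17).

15

8·15 = 120 = 7·17 + 1, so 8⁻¹ ≡ 15 (mod 17).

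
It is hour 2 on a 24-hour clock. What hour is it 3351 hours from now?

17

3351 = 139·24 + 15, so 3351 mod 24 = 15.
(2 + 15) mod 24 = 17.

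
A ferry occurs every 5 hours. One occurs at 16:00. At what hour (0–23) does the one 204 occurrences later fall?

204·5 = 1020.
1020 − 42·24 = 12, so 1020 ≡ 12 (mod 24).
(16 + 12) mod 24 = 4.

4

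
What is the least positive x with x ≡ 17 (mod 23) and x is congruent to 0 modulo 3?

Since 3·8 ≡ 1 (mod 23), take x = 0 + 3·((17−0)·8 mod 23) = 0 + 3·21 = 63.
Check: 63 mod 23 = 17, 63 mod 3 = 0.

63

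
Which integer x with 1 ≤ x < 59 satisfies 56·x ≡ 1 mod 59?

39

59 = 1·56 + 3
56 = 18·3 + 2
3 = 1·2 + 1
2 = 2·1 + 0
Back-substituting gives 56·39 ≡ 1 (mod 59).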